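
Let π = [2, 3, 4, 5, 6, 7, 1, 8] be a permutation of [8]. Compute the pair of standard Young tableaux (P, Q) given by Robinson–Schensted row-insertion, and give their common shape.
P = [1, 3, 4, 5, 6, 7, 8] / [2];  Q = [1, 2, 3, 4, 5, 6, 8] / [7];  common shape = (7, 1)

Row-insert the values π_1, π_2, … into P one at a time, bumping the leftmost entry strictly greater than the inserted value down to the next row. The recording tableau Q records, in position (i, j), the step at which that cell was added to P.
  Insert 2 (step 1): P = [2];  Q = [1]
  Insert 3 (step 2): P = [2, 3];  Q = [1, 2]
  Insert 4 (step 3): P = [2, 3, 4];  Q = [1, 2, 3]
  Insert 5 (step 4): P = [2, 3, 4, 5];  Q = [1, 2, 3, 4]
  Insert 6 (step 5): P = [2, 3, 4, 5, 6];  Q = [1, 2, 3, 4, 5]
  Insert 7 (step 6): P = [2, 3, 4, 5, 6, 7];  Q = [1, 2, 3, 4, 5, 6]
  Insert 1 (step 7): P = [1, 3, 4, 5, 6, 7] / [2];  Q = [1, 2, 3, 4, 5, 6] / [7]
  Insert 8 (step 8): P = [1, 3, 4, 5, 6, 7, 8] / [2];  Q = [1, 2, 3, 4, 5, 6, 8] / [7]
Final shape: (7, 1).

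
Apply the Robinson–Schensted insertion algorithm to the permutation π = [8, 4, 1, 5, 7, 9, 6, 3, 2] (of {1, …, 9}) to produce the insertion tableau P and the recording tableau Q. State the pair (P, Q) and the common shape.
P = [1, 2, 6, 9] / [3, 5] / [4] / [7] / [8];  Q = [1, 4, 5, 6] / [2, 7] / [3] / [8] / [9];  common shape = (4, 2, 1, 1, 1)

Row-insert the values π_1, π_2, … into P one at a time, bumping the leftmost entry strictly greater than the inserted value down to the next row. The recording tableau Q records, in position (i, j), the step at which that cell was added to P.
  Insert 8 (step 1): P = [8];  Q = [1]
  Insert 4 (step 2): P = [4] / [8];  Q = [1] / [2]
  Insert 1 (step 3): P = [1] / [4] / [8];  Q = [1] / [2] / [3]
  Insert 5 (step 4): P = [1, 5] / [4] / [8];  Q = [1, 4] / [2] / [3]
  Insert 7 (step 5): P = [1, 5, 7] / [4] / [8];  Q = [1, 4, 5] / [2] / [3]
  Insert 9 (step 6): P = [1, 5, 7, 9] / [4] / [8];  Q = [1, 4, 5, 6] / [2] / [3]
  Insert 6 (step 7): P = [1, 5, 6, 9] / [4, 7] / [8];  Q = [1, 4, 5, 6] / [2, 7] / [3]
  Insert 3 (step 8): P = [1, 3, 6, 9] / [4, 5] / [7] / [8];  Q = [1, 4, 5, 6] / [2, 7] / [3] / [8]
  Insert 2 (step 9): P = [1, 2, 6, 9] / [3, 5] / [4] / [7] / [8];  Q = [1, 4, 5, 6] / [2, 7] / [3] / [8] / [9]
Final shape: (4, 2, 1, 1, 1).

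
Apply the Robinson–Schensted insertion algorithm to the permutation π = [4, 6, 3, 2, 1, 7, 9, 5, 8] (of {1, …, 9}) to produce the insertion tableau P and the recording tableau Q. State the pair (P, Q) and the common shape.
P = [1, 5, 7, 8] / [2, 6, 9] / [3] / [4];  Q = [1, 2, 6, 7] / [3, 8, 9] / [4] / [5];  common shape = (4, 3, 1, 1)

Row-insert the values π_1, π_2, … into P one at a time, bumping the leftmost entry strictly greater than the inserted value down to the next row. The recording tableau Q records, in position (i, j), the step at which that cell was added to P.
  Insert 4 (step 1): P = [4];  Q = [1]
  Insert 6 (step 2): P = [4, 6];  Q = [1, 2]
  Insert 3 (step 3): P = [3, 6] / [4];  Q = [1, 2] / [3]
  Insert 2 (step 4): P = [2, 6] / [3] / [4];  Q = [1, 2] / [3] / [4]
  Insert 1 (step 5): P = [1, 6] / [2] / [3] / [4];  Q = [1, 2] / [3] / [4] / [5]
  Insert 7 (step 6): P = [1, 6, 7] / [2] / [3] / [4];  Q = [1, 2, 6] / [3] / [4] / [5]
  Insert 9 (step 7): P = [1, 6, 7, 9] / [2] / [3] / [4];  Q = [1, 2, 6, 7] / [3] / [4] / [5]
  Insert 5 (step 8): P = [1, 5, 7, 9] / [2, 6] / [3] / [4];  Q = [1, 2, 6, 7] / [3, 8] / [4] / [5]
  Insert 8 (step 9): P = [1, 5, 7, 8] / [2, 6, 9] / [3] / [4];  Q = [1, 2, 6, 7] / [3, 8, 9] / [4] / [5]
Final shape: (4, 3, 1, 1).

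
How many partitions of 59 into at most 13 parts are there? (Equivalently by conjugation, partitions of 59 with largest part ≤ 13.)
p(59, parts ≤ 13) = 366566

Use the recurrence p(n, m) = p(n, m−1) + p(n−m, m): either the largest part is < m (count p(n, m−1)) or the largest part is exactly m (remove one copy of m, count p(n−m, m)). With p(0, ·) = 1 this gives p(59, parts ≤ 13) = 366566. (By conjugating Young diagrams, this also counts partitions of 59 into at most 13 parts.)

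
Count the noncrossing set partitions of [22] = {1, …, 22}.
C_22 = 91482563640

These noncrossing partitions are counted by the Catalan number C_n = (1/(n + 1)) · C(2n, n). For n = 22: C_22 = (1/23) · C(44, 22) = 2104098963720/23 = 91482563640.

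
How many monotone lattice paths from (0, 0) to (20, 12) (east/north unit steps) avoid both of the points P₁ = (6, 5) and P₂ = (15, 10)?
Number of paths = 122850924

Inclusion–exclusion. Total paths: C(32, 20) = 225792840. Through P₁: C(11, 6)·C(21, 14) = 53721360. Through P₂: C(25, 15)·C(7, 5) = 68643960. Since P₁ is strictly southwest of P₂, a monotone path through both must visit P₁ then P₂; paths through both = C(11, 6)·C(14, 9)·C(7, 5) = 19423404. Avoid both = 225792840 − 53721360 − 68643960 + 19423404 = 122850924.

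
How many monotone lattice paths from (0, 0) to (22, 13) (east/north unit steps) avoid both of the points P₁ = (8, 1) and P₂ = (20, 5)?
Number of paths = 1387764750

Inclusion–exclusion. Total paths: C(35, 22) = 1476337800. Through P₁: C(9, 8)·C(26, 14) = 86919300. Through P₂: C(25, 20)·C(10, 2) = 2390850. Since P₁ is strictly southwest of P₂, a monotone path through both must visit P₁ then P₂; paths through both = C(9, 8)·C(16, 12)·C(10, 2) = 737100. Avoid both = 1476337800 − 86919300 − 2390850 + 737100 = 1387764750.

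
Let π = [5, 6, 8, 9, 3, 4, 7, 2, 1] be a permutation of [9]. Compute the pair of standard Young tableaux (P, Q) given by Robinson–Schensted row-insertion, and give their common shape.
P = [1, 4, 7, 9] / [2, 6, 8] / [3] / [5];  Q = [1, 2, 3, 4] / [5, 6, 7] / [8] / [9];  common shape = (4, 3, 1, 1)

Row-insert the values π_1, π_2, … into P one at a time, bumping the leftmost entry strictly greater than the inserted value down to the next row. The recording tableau Q records, in position (i, j), the step at which that cell was added to P.
  Insert 5 (step 1): P = [5];  Q = [1]
  Insert 6 (step 2): P = [5, 6];  Q = [1, 2]
  Insert 8 (step 3): P = [5, 6, 8];  Q = [1, 2, 3]
  Insert 9 (step 4): P = [5, 6, 8, 9];  Q = [1, 2, 3, 4]
  Insert 3 (step 5): P = [3, 6, 8, 9] / [5];  Q = [1, 2, 3, 4] / [5]
  Insert 4 (step 6): P = [3, 4, 8, 9] / [5, 6];  Q = [1, 2, 3, 4] / [5, 6]
  Insert 7 (step 7): P = [3, 4, 7, 9] / [5, 6, 8];  Q = [1, 2, 3, 4] / [5, 6, 7]
  Insert 2 (step 8): P = [2, 4, 7, 9] / [3, 6, 8] / [5];  Q = [1, 2, 3, 4] / [5, 6, 7] / [8]
  Insert 1 (step 9): P = [1, 4, 7, 9] / [2, 6, 8] / [3] / [5];  Q = [1, 2, 3, 4] / [5, 6, 7] / [8] / [9]
Final shape: (4, 3, 1, 1).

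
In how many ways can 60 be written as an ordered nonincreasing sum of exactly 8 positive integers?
p(60, 8 parts) = 37638

Partitions of n into exactly k parts are in bijection with partitions of n − k into at most k parts (subtract 1 from each part). So p(60, exactly 8) = p(52, parts ≤ 8). Computing via the recurrence p(m, j) = p(m, j−1) + p(m−j, j) gives 37638.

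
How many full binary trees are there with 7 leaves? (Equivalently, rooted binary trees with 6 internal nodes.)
C_6 = 132

These full binary trees are counted by the Catalan number C_n = (1/(n + 1)) · C(2n, n). For n = 6: C_6 = (1/7) · C(12, 6) = 924/7 = 132.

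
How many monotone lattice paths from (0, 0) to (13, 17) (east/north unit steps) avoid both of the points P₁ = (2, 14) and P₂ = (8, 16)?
Number of paths = 115323504

Inclusion–exclusion. Total paths: C(30, 13) = 119759850. Through P₁: C(16, 2)·C(14, 11) = 43680. Through P₂: C(24, 8)·C(6, 5) = 4412826. Since P₁ is strictly southwest of P₂, a monotone path through both must visit P₁ then P₂; paths through both = C(16, 2)·C(8, 6)·C(6, 5) = 20160. Avoid both = 119759850 − 43680 − 4412826 + 20160 = 115323504.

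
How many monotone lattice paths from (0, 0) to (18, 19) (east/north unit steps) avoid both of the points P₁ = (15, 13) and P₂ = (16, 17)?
Number of paths = 8649936600

Inclusion–exclusion. Total paths: C(37, 18) = 17672631900. Through P₁: C(28, 15)·C(9, 3) = 3145141440. Through P₂: C(33, 16)·C(4, 2) = 7000818660. Since P₁ is strictly southwest of P₂, a monotone path through both must visit P₁ then P₂; paths through both = C(28, 15)·C(5, 1)·C(4, 2) = 1123264800. Avoid both = 17672631900 − 3145141440 − 7000818660 + 1123264800 = 8649936600.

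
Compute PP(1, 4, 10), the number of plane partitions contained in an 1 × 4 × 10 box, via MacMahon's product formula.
PP(1, 4, 10) = 1001

Evaluate the triple product over i = 1..1, j = 1..4, k = 1..10. The factors are (2/1) · (3/2) · (4/3) · (5/4) · (6/5) · (7/6) · (8/7) · (9/8) · … (40 factors total). The numerators and denominators telescope so the product is an integer; carrying out the multiplication exactly gives PP(1, 4, 10) = 1001.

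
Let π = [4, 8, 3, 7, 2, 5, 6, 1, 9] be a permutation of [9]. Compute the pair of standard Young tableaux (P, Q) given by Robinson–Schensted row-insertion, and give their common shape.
P = [1, 5, 6, 9] / [2, 7] / [3, 8] / [4];  Q = [1, 2, 7, 9] / [3, 4] / [5, 6] / [8];  common shape = (4, 2, 2, 1)

Row-insert the values π_1, π_2, … into P one at a time, bumping the leftmost entry strictly greater than the inserted value down to the next row. The recording tableau Q records, in position (i, j), the step at which that cell was added to P.
  Insert 4 (step 1): P = [4];  Q = [1]
  Insert 8 (step 2): P = [4, 8];  Q = [1, 2]
  Insert 3 (step 3): P = [3, 8] / [4];  Q = [1, 2] / [3]
  Insert 7 (step 4): P = [3, 7] / [4, 8];  Q = [1, 2] / [3, 4]
  Insert 2 (step 5): P = [2, 7] / [3, 8] / [4];  Q = [1, 2] / [3, 4] / [5]
  Insert 5 (step 6): P = [2, 5] / [3, 7] / [4, 8];  Q = [1, 2] / [3, 4] / [5, 6]
  Insert 6 (step 7): P = [2, 5, 6] / [3, 7] / [4, 8];  Q = [1, 2, 7] / [3, 4] / [5, 6]
  Insert 1 (step 8): P = [1, 5, 6] / [2, 7] / [3, 8] / [4];  Q = [1, 2, 7] / [3, 4] / [5, 6] / [8]
  Insert 9 (step 9): P = [1, 5, 6, 9] / [2, 7] / [3, 8] / [4];  Q = [1, 2, 7, 9] / [3, 4] / [5, 6] / [8]
Final shape: (4, 2, 2, 1).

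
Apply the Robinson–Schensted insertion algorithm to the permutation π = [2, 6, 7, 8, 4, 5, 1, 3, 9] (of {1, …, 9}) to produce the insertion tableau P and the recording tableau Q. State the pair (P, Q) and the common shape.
P = [1, 3, 5, 8, 9] / [2, 4] / [6, 7];  Q = [1, 2, 3, 4, 9] / [5, 6] / [7, 8];  common shape = (5, 2, 2)

Row-insert the values π_1, π_2, … into P one at a time, bumping the leftmost entry strictly greater than the inserted value down to the next row. The recording tableau Q records, in position (i, j), the step at which that cell was added to P.
  Insert 2 (step 1): P = [2];  Q = [1]
  Insert 6 (step 2): P = [2, 6];  Q = [1, 2]
  Insert 7 (step 3): P = [2, 6, 7];  Q = [1, 2, 3]
  Insert 8 (step 4): P = [2, 6, 7, 8];  Q = [1, 2, 3, 4]
  Insert 4 (step 5): P = [2, 4, 7, 8] / [6];  Q = [1, 2, 3, 4] / [5]
  Insert 5 (step 6): P = [2, 4, 5, 8] / [6, 7];  Q = [1, 2, 3, 4] / [5, 6]
  Insert 1 (step 7): P = [1, 4, 5, 8] / [2, 7] / [6];  Q = [1, 2, 3, 4] / [5, 6] / [7]
  Insert 3 (step 8): P = [1, 3, 5, 8] / [2, 4] / [6, 7];  Q = [1, 2, 3, 4] / [5, 6] / [7, 8]
  Insert 9 (step 9): P = [1, 3, 5, 8, 9] / [2, 4] / [6, 7];  Q = [1, 2, 3, 4, 9] / [5, 6] / [7, 8]
Final shape: (5, 2, 2).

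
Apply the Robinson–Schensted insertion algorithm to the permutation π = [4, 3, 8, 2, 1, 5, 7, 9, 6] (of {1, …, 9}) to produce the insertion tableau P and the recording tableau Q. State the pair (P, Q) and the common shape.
P = [1, 5, 6, 9] / [2, 7] / [3, 8] / [4];  Q = [1, 3, 7, 8] / [2, 6] / [4, 9] / [5];  common shape = (4, 2, 2, 1)

Row-insert the values π_1, π_2, … into P one at a time, bumping the leftmost entry strictly greater than the inserted value down to the next row. The recording tableau Q records, in position (i, j), the step at which that cell was added to P.
  Insert 4 (step 1): P = [4];  Q = [1]
  Insert 3 (step 2): P = [3] / [4];  Q = [1] / [2]
  Insert 8 (step 3): P = [3, 8] / [4];  Q = [1, 3] / [2]
  Insert 2 (step 4): P = [2, 8] / [3] / [4];  Q = [1, 3] / [2] / [4]
  Insert 1 (step 5): P = [1, 8] / [2] / [3] / [4];  Q = [1, 3] / [2] / [4] / [5]
  Insert 5 (step 6): P = [1, 5] / [2, 8] / [3] / [4];  Q = [1, 3] / [2, 6] / [4] / [5]
  Insert 7 (step 7): P = [1, 5, 7] / [2, 8] / [3] / [4];  Q = [1, 3, 7] / [2, 6] / [4] / [5]
  Insert 9 (step 8): P = [1, 5, 7, 9] / [2, 8] / [3] / [4];  Q = [1, 3, 7, 8] / [2, 6] / [4] / [5]
  Insert 6 (step 9): P = [1, 5, 6, 9] / [2, 7] / [3, 8] / [4];  Q = [1, 3, 7, 8] / [2, 6] / [4, 9] / [5]
Final shape: (4, 2, 2, 1).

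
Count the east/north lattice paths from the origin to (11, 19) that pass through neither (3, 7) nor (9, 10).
Number of paths = 34984510

Inclusion–exclusion. Total paths: C(30, 11) = 54627300. Through P₁: C(10, 3)·C(20, 8) = 15116400. Through P₂: C(19, 9)·C(11, 2) = 5080790. Since P₁ is strictly southwest of P₂, a monotone path through both must visit P₁ then P₂; paths through both = C(10, 3)·C(9, 6)·C(11, 2) = 554400. Avoid both = 54627300 − 15116400 − 5080790 + 554400 = 34984510.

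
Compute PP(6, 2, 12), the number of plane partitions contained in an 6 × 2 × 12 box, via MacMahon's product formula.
PP(6, 2, 12) = 71954064

Evaluate the triple product over i = 1..6, j = 1..2, k = 1..12. The factors are (2/1) · (3/2) · (4/3) · (5/4) · (6/5) · (7/6) · (8/7) · (9/8) · … (144 factors total). The numerators and denominators telescope so the product is an integer; carrying out the multiplication exactly gives PP(6, 2, 12) = 71954064.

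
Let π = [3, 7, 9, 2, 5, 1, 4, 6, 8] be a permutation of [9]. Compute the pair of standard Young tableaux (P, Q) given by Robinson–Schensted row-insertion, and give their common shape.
P = [1, 4, 6, 8] / [2, 5, 9] / [3, 7];  Q = [1, 2, 3, 9] / [4, 5, 8] / [6, 7];  common shape = (4, 3, 2)

Row-insert the values π_1, π_2, … into P one at a time, bumping the leftmost entry strictly greater than the inserted value down to the next row. The recording tableau Q records, in position (i, j), the step at which that cell was added to P.
  Insert 3 (step 1): P = [3];  Q = [1]
  Insert 7 (step 2): P = [3, 7];  Q = [1, 2]
  Insert 9 (step 3): P = [3, 7, 9];  Q = [1, 2, 3]
  Insert 2 (step 4): P = [2, 7, 9] / [3];  Q = [1, 2, 3] / [4]
  Insert 5 (step 5): P = [2, 5, 9] / [3, 7];  Q = [1, 2, 3] / [4, 5]
  Insert 1 (step 6): P = [1, 5, 9] / [2, 7] / [3];  Q = [1, 2, 3] / [4, 5] / [6]
  Insert 4 (step 7): P = [1, 4, 9] / [2, 5] / [3, 7];  Q = [1, 2, 3] / [4, 5] / [6, 7]
  Insert 6 (step 8): P = [1, 4, 6] / [2, 5, 9] / [3, 7];  Q = [1, 2, 3] / [4, 5, 8] / [6, 7]
  Insert 8 (step 9): P = [1, 4, 6, 8] / [2, 5, 9] / [3, 7];  Q = [1, 2, 3, 9] / [4, 5, 8] / [6, 7]
Final shape: (4, 3, 2).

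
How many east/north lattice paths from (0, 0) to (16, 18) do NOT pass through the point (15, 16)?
Number of paths = 1302340845

Total paths from (0, 0) to (16, 18): C(34, 16) = 2203961430. Paths through (15, 16): (paths (0, 0) → (15, 16)) × (paths (15, 16) → (16, 18)) = C(31, 15) · C(3, 1) = 300540195 · 3 = 901620585. Avoidance count = 2203961430 − 901620585 = 1302340845.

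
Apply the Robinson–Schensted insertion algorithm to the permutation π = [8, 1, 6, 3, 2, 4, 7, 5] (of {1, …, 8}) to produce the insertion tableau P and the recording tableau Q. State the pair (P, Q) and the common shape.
P = [1, 2, 4, 5] / [3, 7] / [6] / [8];  Q = [1, 3, 6, 7] / [2, 8] / [4] / [5];  common shape = (4, 2, 1, 1)

Row-insert the values π_1, π_2, … into P one at a time, bumping the leftmost entry strictly greater than the inserted value down to the next row. The recording tableau Q records, in position (i, j), the step at which that cell was added to P.
  Insert 8 (step 1): P = [8];  Q = [1]
  Insert 1 (step 2): P = [1] / [8];  Q = [1] / [2]
  Insert 6 (step 3): P = [1, 6] / [8];  Q = [1, 3] / [2]
  Insert 3 (step 4): P = [1, 3] / [6] / [8];  Q = [1, 3] / [2] / [4]
  Insert 2 (step 5): P = [1, 2] / [3] / [6] / [8];  Q = [1, 3] / [2] / [4] / [5]
  Insert 4 (step 6): P = [1, 2, 4] / [3] / [6] / [8];  Q = [1, 3, 6] / [2] / [4] / [5]
  Insert 7 (step 7): P = [1, 2, 4, 7] / [3] / [6] / [8];  Q = [1, 3, 6, 7] / [2] / [4] / [5]
  Insert 5 (step 8): P = [1, 2, 4, 5] / [3, 7] / [6] / [8];  Q = [1, 3, 6, 7] / [2, 8] / [4] / [5]
Final shape: (4, 2, 1, 1).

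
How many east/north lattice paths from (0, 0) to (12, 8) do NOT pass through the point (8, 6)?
Number of paths = 80925

Total paths from (0, 0) to (12, 8): C(20, 12) = 125970. Paths through (8, 6): (paths (0, 0) → (8, 6)) × (paths (8, 6) → (12, 8)) = C(14, 8) · C(6, 4) = 3003 · 15 = 45045. Avoidance count = 125970 − 45045 = 80925.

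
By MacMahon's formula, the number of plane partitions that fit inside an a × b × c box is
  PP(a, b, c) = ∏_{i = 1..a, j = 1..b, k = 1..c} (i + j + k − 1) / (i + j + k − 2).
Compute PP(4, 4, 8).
PP(4, 4, 8) = 184225041

Evaluate the triple product over i = 1..4, j = 1..4, k = 1..8. The factors are (2/1) · (3/2) · (4/3) · (5/4) · (6/5) · (7/6) · (8/7) · (9/8) · … (128 factors total). The numerators and denominators telescope so the product is an integer; carrying out the multiplication exactly gives PP(4, 4, 8) = 184225041.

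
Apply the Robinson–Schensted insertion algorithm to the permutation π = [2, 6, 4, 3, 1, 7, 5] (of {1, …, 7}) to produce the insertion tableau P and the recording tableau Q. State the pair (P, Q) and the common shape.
P = [1, 3, 5] / [2, 7] / [4] / [6];  Q = [1, 2, 6] / [3, 7] / [4] / [5];  common shape = (3, 2, 1, 1)

Row-insert the values π_1, π_2, … into P one at a time, bumping the leftmost entry strictly greater than the inserted value down to the next row. The recording tableau Q records, in position (i, j), the step at which that cell was added to P.
  Insert 2 (step 1): P = [2];  Q = [1]
  Insert 6 (step 2): P = [2, 6];  Q = [1, 2]
  Insert 4 (step 3): P = [2, 4] / [6];  Q = [1, 2] / [3]
  Insert 3 (step 4): P = [2, 3] / [4] / [6];  Q = [1, 2] / [3] / [4]
  Insert 1 (step 5): P = [1, 3] / [2] / [4] / [6];  Q = [1, 2] / [3] / [4] / [5]
  Insert 7 (step 6): P = [1, 3, 7] / [2] / [4] / [6];  Q = [1, 2, 6] / [3] / [4] / [5]
  Insert 5 (step 7): P = [1, 3, 5] / [2, 7] / [4] / [6];  Q = [1, 2, 6] / [3, 7] / [4] / [5]
Final shape: (3, 2, 1, 1).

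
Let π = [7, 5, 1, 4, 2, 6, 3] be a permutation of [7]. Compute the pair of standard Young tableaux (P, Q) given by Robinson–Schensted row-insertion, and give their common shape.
P = [1, 2, 3] / [4, 6] / [5] / [7];  Q = [1, 4, 6] / [2, 7] / [3] / [5];  common shape = (3, 2, 1, 1)

Row-insert the values π_1, π_2, … into P one at a time, bumping the leftmost entry strictly greater than the inserted value down to the next row. The recording tableau Q records, in position (i, j), the step at which that cell was added to P.
  Insert 7 (step 1): P = [7];  Q = [1]
  Insert 5 (step 2): P = [5] / [7];  Q = [1] / [2]
  Insert 1 (step 3): P = [1] / [5] / [7];  Q = [1] / [2] / [3]
  Insert 4 (step 4): P = [1, 4] / [5] / [7];  Q = [1, 4] / [2] / [3]
  Insert 2 (step 5): P = [1, 2] / [4] / [5] / [7];  Q = [1, 4] / [2] / [3] / [5]
  Insert 6 (step 6): P = [1, 2, 6] / [4] / [5] / [7];  Q = [1, 4, 6] / [2] / [3] / [5]
  Insert 3 (step 7): P = [1, 2, 3] / [4, 6] / [5] / [7];  Q = [1, 4, 6] / [2, 7] / [3] / [5]
Final shape: (3, 2, 1, 1).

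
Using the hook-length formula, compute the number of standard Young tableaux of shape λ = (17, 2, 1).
# SYT of shape (17, 2, 1) = 1920

Hook-length formula: f^λ = n! / Π hook(c), product over all cells c of the Young diagram. For λ = (17, 2, 1), n = 20 boxes. Hook lengths by row (left-to-right, top-to-bottom): [19, 17, 15, 14, 13, 12, 11, 10, 9, 8, 7, 6, 5, 4, 3, 2, 1]; [3, 1]; [1]. Product of hooks = 1267136462592000. So f^λ = 20! / 1267136462592000 = 2432902008176640000 / 1267136462592000 = 1920.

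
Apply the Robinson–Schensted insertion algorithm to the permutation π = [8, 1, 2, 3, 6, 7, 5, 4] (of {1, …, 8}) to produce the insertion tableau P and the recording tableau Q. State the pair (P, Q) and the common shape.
P = [1, 2, 3, 4, 7] / [5] / [6] / [8];  Q = [1, 3, 4, 5, 6] / [2] / [7] / [8];  common shape = (5, 1, 1, 1)

Row-insert the values π_1, π_2, … into P one at a time, bumping the leftmost entry strictly greater than the inserted value down to the next row. The recording tableau Q records, in position (i, j), the step at which that cell was added to P.
  Insert 8 (step 1): P = [8];  Q = [1]
  Insert 1 (step 2): P = [1] / [8];  Q = [1] / [2]
  Insert 2 (step 3): P = [1, 2] / [8];  Q = [1, 3] / [2]
  Insert 3 (step 4): P = [1, 2, 3] / [8];  Q = [1, 3, 4] / [2]
  Insert 6 (step 5): P = [1, 2, 3, 6] / [8];  Q = [1, 3, 4, 5] / [2]
  Insert 7 (step 6): P = [1, 2, 3, 6, 7] / [8];  Q = [1, 3, 4, 5, 6] / [2]
  Insert 5 (step 7): P = [1, 2, 3, 5, 7] / [6] / [8];  Q = [1, 3, 4, 5, 6] / [2] / [7]
  Insert 4 (step 8): P = [1, 2, 3, 4, 7] / [5] / [6] / [8];  Q = [1, 3, 4, 5, 6] / [2] / [7] / [8]
Final shape: (5, 1, 1, 1).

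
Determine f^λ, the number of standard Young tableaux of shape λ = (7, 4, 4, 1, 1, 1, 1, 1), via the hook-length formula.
# SYT of shape (7, 4, 4, 1, 1, 1, 1, 1) = 55426800

Hook-length formula: f^λ = n! / Π hook(c), product over all cells c of the Young diagram. For λ = (7, 4, 4, 1, 1, 1, 1, 1), n = 20 boxes. Hook lengths by row (left-to-right, top-to-bottom): [14, 8, 7, 6, 3, 2, 1]; [10, 4, 3, 2]; [9, 3, 2, 1]; [5]; [4]; [3]; [2]; [1]. Product of hooks = 43893964800. So f^λ = 20! / 43893964800 = 2432902008176640000 / 43893964800 = 55426800.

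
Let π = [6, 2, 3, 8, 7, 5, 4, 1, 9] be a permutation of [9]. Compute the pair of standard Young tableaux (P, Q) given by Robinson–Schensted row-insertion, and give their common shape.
P = [1, 3, 4, 9] / [2, 7] / [5] / [6] / [8];  Q = [1, 3, 4, 9] / [2, 5] / [6] / [7] / [8];  common shape = (4, 2, 1, 1, 1)

Row-insert the values π_1, π_2, … into P one at a time, bumping the leftmost entry strictly greater than the inserted value down to the next row. The recording tableau Q records, in position (i, j), the step at which that cell was added to P.
  Insert 6 (step 1): P = [6];  Q = [1]
  Insert 2 (step 2): P = [2] / [6];  Q = [1] / [2]
  Insert 3 (step 3): P = [2, 3] / [6];  Q = [1, 3] / [2]
  Insert 8 (step 4): P = [2, 3, 8] / [6];  Q = [1, 3, 4] / [2]
  Insert 7 (step 5): P = [2, 3, 7] / [6, 8];  Q = [1, 3, 4] / [2, 5]
  Insert 5 (step 6): P = [2, 3, 5] / [6, 7] / [8];  Q = [1, 3, 4] / [2, 5] / [6]
  Insert 4 (step 7): P = [2, 3, 4] / [5, 7] / [6] / [8];  Q = [1, 3, 4] / [2, 5] / [6] / [7]
  Insert 1 (step 8): P = [1, 3, 4] / [2, 7] / [5] / [6] / [8];  Q = [1, 3, 4] / [2, 5] / [6] / [7] / [8]
  Insert 9 (step 9): P = [1, 3, 4, 9] / [2, 7] / [5] / [6] / [8];  Q = [1, 3, 4, 9] / [2, 5] / [6] / [7] / [8]
Final shape: (4, 2, 1, 1, 1).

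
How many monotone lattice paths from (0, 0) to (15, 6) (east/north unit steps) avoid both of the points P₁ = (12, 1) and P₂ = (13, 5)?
Number of paths = 28027

Inclusion–exclusion. Total paths: C(21, 15) = 54264. Through P₁: C(13, 12)·C(8, 3) = 728. Through P₂: C(18, 13)·C(3, 2) = 25704. Since P₁ is strictly southwest of P₂, a monotone path through both must visit P₁ then P₂; paths through both = C(13, 12)·C(5, 1)·C(3, 2) = 195. Avoid both = 54264 − 728 − 25704 + 195 = 28027.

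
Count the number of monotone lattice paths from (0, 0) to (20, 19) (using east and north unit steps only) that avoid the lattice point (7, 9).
Number of paths = 55835149370

Total paths from (0, 0) to (20, 19): C(39, 20) = 68923264410. Paths through (7, 9): (paths (0, 0) → (7, 9)) × (paths (7, 9) → (20, 19)) = C(16, 7) · C(23, 13) = 11440 · 1144066 = 13088115040. Avoidance count = 68923264410 − 13088115040 = 55835149370.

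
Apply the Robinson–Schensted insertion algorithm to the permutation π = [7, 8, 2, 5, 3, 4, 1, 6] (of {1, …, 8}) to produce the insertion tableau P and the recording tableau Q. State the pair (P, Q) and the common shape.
P = [1, 3, 4, 6] / [2, 8] / [5] / [7];  Q = [1, 2, 6, 8] / [3, 4] / [5] / [7];  common shape = (4, 2, 1, 1)

Row-insert the values π_1, π_2, … into P one at a time, bumping the leftmost entry strictly greater than the inserted value down to the next row. The recording tableau Q records, in position (i, j), the step at which that cell was added to P.
  Insert 7 (step 1): P = [7];  Q = [1]
  Insert 8 (step 2): P = [7, 8];  Q = [1, 2]
  Insert 2 (step 3): P = [2, 8] / [7];  Q = [1, 2] / [3]
  Insert 5 (step 4): P = [2, 5] / [7, 8];  Q = [1, 2] / [3, 4]
  Insert 3 (step 5): P = [2, 3] / [5, 8] / [7];  Q = [1, 2] / [3, 4] / [5]
  Insert 4 (step 6): P = [2, 3, 4] / [5, 8] / [7];  Q = [1, 2, 6] / [3, 4] / [5]
  Insert 1 (step 7): P = [1, 3, 4] / [2, 8] / [5] / [7];  Q = [1, 2, 6] / [3, 4] / [5] / [7]
  Insert 6 (step 8): P = [1, 3, 4, 6] / [2, 8] / [5] / [7];  Q = [1, 2, 6, 8] / [3, 4] / [5] / [7]
Final shape: (4, 2, 1, 1).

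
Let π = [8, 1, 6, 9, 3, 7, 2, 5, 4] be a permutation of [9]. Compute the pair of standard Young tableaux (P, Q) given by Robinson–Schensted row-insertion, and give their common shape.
P = [1, 2, 4] / [3, 5] / [6, 7] / [8, 9];  Q = [1, 3, 4] / [2, 6] / [5, 8] / [7, 9];  common shape = (3, 2, 2, 2)

Row-insert the values π_1, π_2, … into P one at a time, bumping the leftmost entry strictly greater than the inserted value down to the next row. The recording tableau Q records, in position (i, j), the step at which that cell was added to P.
  Insert 8 (step 1): P = [8];  Q = [1]
  Insert 1 (step 2): P = [1] / [8];  Q = [1] / [2]
  Insert 6 (step 3): P = [1, 6] / [8];  Q = [1, 3] / [2]
  Insert 9 (step 4): P = [1, 6, 9] / [8];  Q = [1, 3, 4] / [2]
  Insert 3 (step 5): P = [1, 3, 9] / [6] / [8];  Q = [1, 3, 4] / [2] / [5]
  Insert 7 (step 6): P = [1, 3, 7] / [6, 9] / [8];  Q = [1, 3, 4] / [2, 6] / [5]
  Insert 2 (step 7): P = [1, 2, 7] / [3, 9] / [6] / [8];  Q = [1, 3, 4] / [2, 6] / [5] / [7]
  Insert 5 (step 8): P = [1, 2, 5] / [3, 7] / [6, 9] / [8];  Q = [1, 3, 4] / [2, 6] / [5, 8] / [7]
  Insert 4 (step 9): P = [1, 2, 4] / [3, 5] / [6, 7] / [8, 9];  Q = [1, 3, 4] / [2, 6] / [5, 8] / [7, 9]
Final shape: (3, 2, 2, 2).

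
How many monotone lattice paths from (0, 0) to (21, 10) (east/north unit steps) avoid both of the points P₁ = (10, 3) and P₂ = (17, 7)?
Number of paths = 26440161

Inclusion–exclusion. Total paths: C(31, 21) = 44352165. Through P₁: C(13, 10)·C(18, 11) = 9101664. Through P₂: C(24, 17)·C(7, 4) = 12113640. Since P₁ is strictly southwest of P₂, a monotone path through both must visit P₁ then P₂; paths through both = C(13, 10)·C(11, 7)·C(7, 4) = 3303300. Avoid both = 44352165 − 9101664 − 12113640 + 3303300 = 26440161.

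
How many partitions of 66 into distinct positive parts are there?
q(66) = 20132

A partition into distinct parts is a strictly decreasing sequence summing to n. The recurrence d(n, m) = d(n, m−1) + d(n−m, m−1) (use part m at most once) with q(n) = d(n, n) gives q(66) = 20132. (Euler's theorem: # distinct-part partitions = # odd-part partitions.)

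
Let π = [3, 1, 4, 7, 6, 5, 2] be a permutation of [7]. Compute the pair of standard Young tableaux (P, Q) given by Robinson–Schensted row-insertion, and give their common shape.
P = [1, 2, 5] / [3, 4] / [6] / [7];  Q = [1, 3, 4] / [2, 5] / [6] / [7];  common shape = (3, 2, 1, 1)

Row-insert the values π_1, π_2, … into P one at a time, bumping the leftmost entry strictly greater than the inserted value down to the next row. The recording tableau Q records, in position (i, j), the step at which that cell was added to P.
  Insert 3 (step 1): P = [3];  Q = [1]
  Insert 1 (step 2): P = [1] / [3];  Q = [1] / [2]
  Insert 4 (step 3): P = [1, 4] / [3];  Q = [1, 3] / [2]
  Insert 7 (step 4): P = [1, 4, 7] / [3];  Q = [1, 3, 4] / [2]
  Insert 6 (step 5): P = [1, 4, 6] / [3, 7];  Q = [1, 3, 4] / [2, 5]
  Insert 5 (step 6): P = [1, 4, 5] / [3, 6] / [7];  Q = [1, 3, 4] / [2, 5] / [6]
  Insert 2 (step 7): P = [1, 2, 5] / [3, 4] / [6] / [7];  Q = [1, 3, 4] / [2, 5] / [6] / [7]
Final shape: (3, 2, 1, 1).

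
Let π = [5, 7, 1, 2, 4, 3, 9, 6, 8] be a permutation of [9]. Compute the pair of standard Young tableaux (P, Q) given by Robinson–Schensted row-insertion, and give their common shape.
P = [1, 2, 3, 6, 8] / [4, 7, 9] / [5];  Q = [1, 2, 5, 7, 9] / [3, 4, 8] / [6];  common shape = (5, 3, 1)

Row-insert the values π_1, π_2, … into P one at a time, bumping the leftmost entry strictly greater than the inserted value down to the next row. The recording tableau Q records, in position (i, j), the step at which that cell was added to P.
  Insert 5 (step 1): P = [5];  Q = [1]
  Insert 7 (step 2): P = [5, 7];  Q = [1, 2]
  Insert 1 (step 3): P = [1, 7] / [5];  Q = [1, 2] / [3]
  Insert 2 (step 4): P = [1, 2] / [5, 7];  Q = [1, 2] / [3, 4]
  Insert 4 (step 5): P = [1, 2, 4] / [5, 7];  Q = [1, 2, 5] / [3, 4]
  Insert 3 (step 6): P = [1, 2, 3] / [4, 7] / [5];  Q = [1, 2, 5] / [3, 4] / [6]
  Insert 9 (step 7): P = [1, 2, 3, 9] / [4, 7] / [5];  Q = [1, 2, 5, 7] / [3, 4] / [6]
  Insert 6 (step 8): P = [1, 2, 3, 6] / [4, 7, 9] / [5];  Q = [1, 2, 5, 7] / [3, 4, 8] / [6]
  Insert 8 (step 9): P = [1, 2, 3, 6, 8] / [4, 7, 9] / [5];  Q = [1, 2, 5, 7, 9] / [3, 4, 8] / [6]
Final shape: (5, 3, 1).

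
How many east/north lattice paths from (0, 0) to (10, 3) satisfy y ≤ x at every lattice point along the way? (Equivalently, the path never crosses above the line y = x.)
Number of paths = 208

By the reflection principle (André's argument), the number of monotone paths to (10, 3) with n ≤ m that never go above y = x is C(13, 10) − C(13, 11) = 286 − 78 = 208.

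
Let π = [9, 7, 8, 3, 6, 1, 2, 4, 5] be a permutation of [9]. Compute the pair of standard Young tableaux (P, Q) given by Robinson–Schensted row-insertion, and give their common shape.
P = [1, 2, 4, 5] / [3, 6] / [7, 8] / [9];  Q = [1, 3, 8, 9] / [2, 5] / [4, 7] / [6];  common shape = (4, 2, 2, 1)

Row-insert the values π_1, π_2, … into P one at a time, bumping the leftmost entry strictly greater than the inserted value down to the next row. The recording tableau Q records, in position (i, j), the step at which that cell was added to P.
  Insert 9 (step 1): P = [9];  Q = [1]
  Insert 7 (step 2): P = [7] / [9];  Q = [1] / [2]
  Insert 8 (step 3): P = [7, 8] / [9];  Q = [1, 3] / [2]
  Insert 3 (step 4): P = [3, 8] / [7] / [9];  Q = [1, 3] / [2] / [4]
  Insert 6 (step 5): P = [3, 6] / [7, 8] / [9];  Q = [1, 3] / [2, 5] / [4]
  Insert 1 (step 6): P = [1, 6] / [3, 8] / [7] / [9];  Q = [1, 3] / [2, 5] / [4] / [6]
  Insert 2 (step 7): P = [1, 2] / [3, 6] / [7, 8] / [9];  Q = [1, 3] / [2, 5] / [4, 7] / [6]
  Insert 4 (step 8): P = [1, 2, 4] / [3, 6] / [7, 8] / [9];  Q = [1, 3, 8] / [2, 5] / [4, 7] / [6]
  Insert 5 (step 9): P = [1, 2, 4, 5] / [3, 6] / [7, 8] / [9];  Q = [1, 3, 8, 9] / [2, 5] / [4, 7] / [6]
Final shape: (4, 2, 2, 1).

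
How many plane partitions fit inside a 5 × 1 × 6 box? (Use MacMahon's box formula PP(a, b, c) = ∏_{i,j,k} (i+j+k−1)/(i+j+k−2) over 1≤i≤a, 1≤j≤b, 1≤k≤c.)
PP(5, 1, 6) = 462

Evaluate the triple product over i = 1..5, j = 1..1, k = 1..6. The factors are (2/1) · (3/2) · (4/3) · (5/4) · (6/5) · (7/6) · (3/2) · (4/3) · … (30 factors total). The numerators and denominators telescope so the product is an integer; carrying out the multiplication exactly gives PP(5, 1, 6) = 462.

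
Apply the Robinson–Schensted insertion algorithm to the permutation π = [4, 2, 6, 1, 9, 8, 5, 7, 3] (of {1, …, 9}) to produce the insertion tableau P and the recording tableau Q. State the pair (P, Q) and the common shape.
P = [1, 3, 7] / [2, 5, 8] / [4, 6] / [9];  Q = [1, 3, 5] / [2, 6, 8] / [4, 7] / [9];  common shape = (3, 3, 2, 1)

Row-insert the values π_1, π_2, … into P one at a time, bumping the leftmost entry strictly greater than the inserted value down to the next row. The recording tableau Q records, in position (i, j), the step at which that cell was added to P.
  Insert 4 (step 1): P = [4];  Q = [1]
  Insert 2 (step 2): P = [2] / [4];  Q = [1] / [2]
  Insert 6 (step 3): P = [2, 6] / [4];  Q = [1, 3] / [2]
  Insert 1 (step 4): P = [1, 6] / [2] / [4];  Q = [1, 3] / [2] / [4]
  Insert 9 (step 5): P = [1, 6, 9] / [2] / [4];  Q = [1, 3, 5] / [2] / [4]
  Insert 8 (step 6): P = [1, 6, 8] / [2, 9] / [4];  Q = [1, 3, 5] / [2, 6] / [4]
  Insert 5 (step 7): P = [1, 5, 8] / [2, 6] / [4, 9];  Q = [1, 3, 5] / [2, 6] / [4, 7]
  Insert 7 (step 8): P = [1, 5, 7] / [2, 6, 8] / [4, 9];  Q = [1, 3, 5] / [2, 6, 8] / [4, 7]
  Insert 3 (step 9): P = [1, 3, 7] / [2, 5, 8] / [4, 6] / [9];  Q = [1, 3, 5] / [2, 6, 8] / [4, 7] / [9]
Final shape: (3, 3, 2, 1).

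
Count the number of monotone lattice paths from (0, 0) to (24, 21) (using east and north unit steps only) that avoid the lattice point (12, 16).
Number of paths = 3585405930210

Total paths from (0, 0) to (24, 21): C(45, 24) = 3773655750150. Paths through (12, 16): (paths (0, 0) → (12, 16)) × (paths (12, 16) → (24, 21)) = C(28, 12) · C(17, 12) = 30421755 · 6188 = 188249819940. Avoidance count = 3773655750150 − 188249819940 = 3585405930210.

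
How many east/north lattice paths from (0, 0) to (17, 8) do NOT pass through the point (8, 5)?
Number of paths = 798435

Total paths from (0, 0) to (17, 8): C(25, 17) = 1081575. Paths through (8, 5): (paths (0, 0) → (8, 5)) × (paths (8, 5) → (17, 8)) = C(13, 8) · C(12, 9) = 1287 · 220 = 283140. Avoidance count = 1081575 − 283140 = 798435.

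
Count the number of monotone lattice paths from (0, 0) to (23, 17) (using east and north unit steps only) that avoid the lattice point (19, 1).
Number of paths = 88732281900

Total paths from (0, 0) to (23, 17): C(40, 23) = 88732378800. Paths through (19, 1): (paths (0, 0) → (19, 1)) × (paths (19, 1) → (23, 17)) = C(20, 19) · C(20, 4) = 20 · 4845 = 96900. Avoidance count = 88732378800 − 96900 = 88732281900.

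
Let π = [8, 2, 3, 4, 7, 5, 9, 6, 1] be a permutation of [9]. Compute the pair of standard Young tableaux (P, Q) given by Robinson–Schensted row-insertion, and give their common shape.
P = [1, 3, 4, 5, 6] / [2, 9] / [7] / [8];  Q = [1, 3, 4, 5, 7] / [2, 8] / [6] / [9];  common shape = (5, 2, 1, 1)

Row-insert the values π_1, π_2, … into P one at a time, bumping the leftmost entry strictly greater than the inserted value down to the next row. The recording tableau Q records, in position (i, j), the step at which that cell was added to P.
  Insert 8 (step 1): P = [8];  Q = [1]
  Insert 2 (step 2): P = [2] / [8];  Q = [1] / [2]
  Insert 3 (step 3): P = [2, 3] / [8];  Q = [1, 3] / [2]
  Insert 4 (step 4): P = [2, 3, 4] / [8];  Q = [1, 3, 4] / [2]
  Insert 7 (step 5): P = [2, 3, 4, 7] / [8];  Q = [1, 3, 4, 5] / [2]
  Insert 5 (step 6): P = [2, 3, 4, 5] / [7] / [8];  Q = [1, 3, 4, 5] / [2] / [6]
  Insert 9 (step 7): P = [2, 3, 4, 5, 9] / [7] / [8];  Q = [1, 3, 4, 5, 7] / [2] / [6]
  Insert 6 (step 8): P = [2, 3, 4, 5, 6] / [7, 9] / [8];  Q = [1, 3, 4, 5, 7] / [2, 8] / [6]
  Insert 1 (step 9): P = [1, 3, 4, 5, 6] / [2, 9] / [7] / [8];  Q = [1, 3, 4, 5, 7] / [2, 8] / [6] / [9]
Final shape: (5, 2, 1, 1).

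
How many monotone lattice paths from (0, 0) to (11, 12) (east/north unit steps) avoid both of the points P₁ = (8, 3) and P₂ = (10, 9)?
Number of paths = 964746

Inclusion–exclusion. Total paths: C(23, 11) = 1352078. Through P₁: C(11, 8)·C(12, 3) = 36300. Through P₂: C(19, 10)·C(4, 1) = 369512. Since P₁ is strictly southwest of P₂, a monotone path through both must visit P₁ then P₂; paths through both = C(11, 8)·C(8, 2)·C(4, 1) = 18480. Avoid both = 1352078 − 36300 − 369512 + 18480 = 964746.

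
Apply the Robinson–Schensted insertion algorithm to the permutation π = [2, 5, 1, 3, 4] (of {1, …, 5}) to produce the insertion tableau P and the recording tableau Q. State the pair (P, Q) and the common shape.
P = [1, 3, 4] / [2, 5];  Q = [1, 2, 5] / [3, 4];  common shape = (3, 2)

Row-insert the values π_1, π_2, … into P one at a time, bumping the leftmost entry strictly greater than the inserted value down to the next row. The recording tableau Q records, in position (i, j), the step at which that cell was added to P.
  Insert 2 (step 1): P = [2];  Q = [1]
  Insert 5 (step 2): P = [2, 5];  Q = [1, 2]
  Insert 1 (step 3): P = [1, 5] / [2];  Q = [1, 2] / [3]
  Insert 3 (step 4): P = [1, 3] / [2, 5];  Q = [1, 2] / [3, 4]
  Insert 4 (step 5): P = [1, 3, 4] / [2, 5];  Q = [1, 2, 5] / [3, 4]
Final shape: (3, 2).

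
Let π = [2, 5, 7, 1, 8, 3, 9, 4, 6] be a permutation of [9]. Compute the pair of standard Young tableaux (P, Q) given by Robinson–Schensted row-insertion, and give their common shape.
P = [1, 3, 4, 6, 9] / [2, 5, 7, 8];  Q = [1, 2, 3, 5, 7] / [4, 6, 8, 9];  common shape = (5, 4)

Row-insert the values π_1, π_2, … into P one at a time, bumping the leftmost entry strictly greater than the inserted value down to the next row. The recording tableau Q records, in position (i, j), the step at which that cell was added to P.
  Insert 2 (step 1): P = [2];  Q = [1]
  Insert 5 (step 2): P = [2, 5];  Q = [1, 2]
  Insert 7 (step 3): P = [2, 5, 7];  Q = [1, 2, 3]
  Insert 1 (step 4): P = [1, 5, 7] / [2];  Q = [1, 2, 3] / [4]
  Insert 8 (step 5): P = [1, 5, 7, 8] / [2];  Q = [1, 2, 3, 5] / [4]
  Insert 3 (step 6): P = [1, 3, 7, 8] / [2, 5];  Q = [1, 2, 3, 5] / [4, 6]
  Insert 9 (step 7): P = [1, 3, 7, 8, 9] / [2, 5];  Q = [1, 2, 3, 5, 7] / [4, 6]
  Insert 4 (step 8): P = [1, 3, 4, 8, 9] / [2, 5, 7];  Q = [1, 2, 3, 5, 7] / [4, 6, 8]
  Insert 6 (step 9): P = [1, 3, 4, 6, 9] / [2, 5, 7, 8];  Q = [1, 2, 3, 5, 7] / [4, 6, 8, 9]
Final shape: (5, 4).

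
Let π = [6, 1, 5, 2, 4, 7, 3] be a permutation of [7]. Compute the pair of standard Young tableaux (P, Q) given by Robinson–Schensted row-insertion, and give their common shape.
P = [1, 2, 3, 7] / [4] / [5] / [6];  Q = [1, 3, 5, 6] / [2] / [4] / [7];  common shape = (4, 1, 1, 1)

Row-insert the values π_1, π_2, … into P one at a time, bumping the leftmost entry strictly greater than the inserted value down to the next row. The recording tableau Q records, in position (i, j), the step at which that cell was added to P.
  Insert 6 (step 1): P = [6];  Q = [1]
  Insert 1 (step 2): P = [1] / [6];  Q = [1] / [2]
  Insert 5 (step 3): P = [1, 5] / [6];  Q = [1, 3] / [2]
  Insert 2 (step 4): P = [1, 2] / [5] / [6];  Q = [1, 3] / [2] / [4]
  Insert 4 (step 5): P = [1, 2, 4] / [5] / [6];  Q = [1, 3, 5] / [2] / [4]
  Insert 7 (step 6): P = [1, 2, 4, 7] / [5] / [6];  Q = [1, 3, 5, 6] / [2] / [4]
  Insert 3 (step 7): P = [1, 2, 3, 7] / [4] / [5] / [6];  Q = [1, 3, 5, 6] / [2] / [4] / [7]
Final shape: (4, 1, 1, 1).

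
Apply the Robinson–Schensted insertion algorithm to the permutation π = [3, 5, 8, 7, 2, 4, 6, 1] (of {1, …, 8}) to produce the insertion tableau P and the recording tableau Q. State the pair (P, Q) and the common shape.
P = [1, 4, 6] / [2, 5, 7] / [3] / [8];  Q = [1, 2, 3] / [4, 6, 7] / [5] / [8];  common shape = (3, 3, 1, 1)

Row-insert the values π_1, π_2, … into P one at a time, bumping the leftmost entry strictly greater than the inserted value down to the next row. The recording tableau Q records, in position (i, j), the step at which that cell was added to P.
  Insert 3 (step 1): P = [3];  Q = [1]
  Insert 5 (step 2): P = [3, 5];  Q = [1, 2]
  Insert 8 (step 3): P = [3, 5, 8];  Q = [1, 2, 3]
  Insert 7 (step 4): P = [3, 5, 7] / [8];  Q = [1, 2, 3] / [4]
  Insert 2 (step 5): P = [2, 5, 7] / [3] / [8];  Q = [1, 2, 3] / [4] / [5]
  Insert 4 (step 6): P = [2, 4, 7] / [3, 5] / [8];  Q = [1, 2, 3] / [4, 6] / [5]
  Insert 6 (step 7): P = [2, 4, 6] / [3, 5, 7] / [8];  Q = [1, 2, 3] / [4, 6, 7] / [5]
  Insert 1 (step 8): P = [1, 4, 6] / [2, 5, 7] / [3] / [8];  Q = [1, 2, 3] / [4, 6, 7] / [5] / [8]
Final shape: (3, 3, 1, 1).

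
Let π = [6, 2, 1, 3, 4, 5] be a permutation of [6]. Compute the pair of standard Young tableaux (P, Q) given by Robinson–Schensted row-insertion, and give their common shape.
P = [1, 3, 4, 5] / [2] / [6];  Q = [1, 4, 5, 6] / [2] / [3];  common shape = (4, 1, 1)

Row-insert the values π_1, π_2, … into P one at a time, bumping the leftmost entry strictly greater than the inserted value down to the next row. The recording tableau Q records, in position (i, j), the step at which that cell was added to P.
  Insert 6 (step 1): P = [6];  Q = [1]
  Insert 2 (step 2): P = [2] / [6];  Q = [1] / [2]
  Insert 1 (step 3): P = [1] / [2] / [6];  Q = [1] / [2] / [3]
  Insert 3 (step 4): P = [1, 3] / [2] / [6];  Q = [1, 4] / [2] / [3]
  Insert 4 (step 5): P = [1, 3, 4] / [2] / [6];  Q = [1, 4, 5] / [2] / [3]
  Insert 5 (step 6): P = [1, 3, 4, 5] / [2] / [6];  Q = [1, 4, 5, 6] / [2] / [3]
Final shape: (4, 1, 1).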